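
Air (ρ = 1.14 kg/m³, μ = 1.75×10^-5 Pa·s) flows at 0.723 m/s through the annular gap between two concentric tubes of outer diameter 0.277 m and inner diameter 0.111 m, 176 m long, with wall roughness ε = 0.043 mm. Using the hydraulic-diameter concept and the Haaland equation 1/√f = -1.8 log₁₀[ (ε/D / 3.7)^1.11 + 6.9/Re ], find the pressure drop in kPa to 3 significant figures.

ΔP ≈ 0.0105 kPa

Hydraulic diameter D_h = 4A/P = D_o - D_i = 0.277 - 0.111 = 0.166 m.
Re = ρVD_h/μ = 1.14·0.723·0.166/1.75e-05 = 7818.
ε/D_h = 4.3e-05/0.166 = 0.000259; Haaland gives 1/√f = -1.8 log₁₀[2.44e-05+0.000883] = 5.476, so f = 0.03334.
ΔP = f(L/D_h)(ρV²/2) = 0.03334·176/0.166·0.298 = 10.53 Pa.
ΔP = 0.0105 kPa.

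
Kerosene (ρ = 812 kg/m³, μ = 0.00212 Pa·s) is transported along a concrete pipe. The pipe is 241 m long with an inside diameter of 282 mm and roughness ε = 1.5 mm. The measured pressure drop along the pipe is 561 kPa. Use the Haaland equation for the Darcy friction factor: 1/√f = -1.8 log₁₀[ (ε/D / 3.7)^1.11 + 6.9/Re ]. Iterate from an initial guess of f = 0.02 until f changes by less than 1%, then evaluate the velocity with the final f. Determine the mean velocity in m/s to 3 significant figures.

Rearranging Darcy-Weisbach: V = √(2·ΔP·D/(f·L·ρ)). With ε/D = 0.0015/0.282 = 0.00532, iterate starting from f = 0.02:
  f = 0.02 → V = √(2·5.61e+05·0.282/(0.02·241·812)) = 8.991 m/s; Re = ρVD/μ = 9.712e+05; f → 0.03109
  f = 0.03109 → V = 7.211 m/s; Re = 7.789e+05; f → 0.03111
Converged (Δf/f < 1%). With the final f = 0.03111: V = √(2·5.61e+05·0.282/(0.03111·241·812)) = 7.209 m/s.

V ≈ 7.21 m/s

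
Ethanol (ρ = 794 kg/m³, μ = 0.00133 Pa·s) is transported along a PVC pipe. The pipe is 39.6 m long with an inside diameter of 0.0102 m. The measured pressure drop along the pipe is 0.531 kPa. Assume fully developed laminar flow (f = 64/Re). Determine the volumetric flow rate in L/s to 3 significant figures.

For laminar flow, f = 64/Re with Re = ρVD/μ, so Darcy-Weisbach reduces to ΔP = 32μLV/D². Solving for V: V = ΔP·D²/(32μL) = 531·(0.0102)²/(32·0.00133·39.6) = 0.03278 m/s.
Check: Re = ρVD/μ = 794·0.03278·0.0102/0.00133 = 199.6 < 2300, so the laminar assumption holds.
Q = V·A = 0.03278·(π/4·0.0102²) = 2.678e-06 m³/s = 0.00268 L/s.

Q ≈ 0.00268 L/s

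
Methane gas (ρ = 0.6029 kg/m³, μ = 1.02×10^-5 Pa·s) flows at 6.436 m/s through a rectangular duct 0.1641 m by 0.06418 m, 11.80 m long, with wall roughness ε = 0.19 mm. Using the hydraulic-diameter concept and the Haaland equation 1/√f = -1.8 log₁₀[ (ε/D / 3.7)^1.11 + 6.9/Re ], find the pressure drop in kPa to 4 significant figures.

ΔP ≈ 0.04376 kPa

Hydraulic diameter D_h = 4A/P = 4·(0.1641·0.06418)/(2·(0.1641+0.06418)) = 0.04213/0.4566 = 0.09227 m.
Re = ρVD_h/μ = 0.6029·6.436·0.09227/1.02e-05 = 3.51e+04.
ε/D_h = 0.00019/0.09227 = 0.00206; Haaland gives 1/√f = -1.8 log₁₀[0.000244+0.000197] = 6.041, so f = 0.0274.
ΔP = f(L/D_h)(ρV²/2) = 0.0274·11.8/0.09227·12.49 = 43.76 Pa.
ΔP = 0.04376 kPa.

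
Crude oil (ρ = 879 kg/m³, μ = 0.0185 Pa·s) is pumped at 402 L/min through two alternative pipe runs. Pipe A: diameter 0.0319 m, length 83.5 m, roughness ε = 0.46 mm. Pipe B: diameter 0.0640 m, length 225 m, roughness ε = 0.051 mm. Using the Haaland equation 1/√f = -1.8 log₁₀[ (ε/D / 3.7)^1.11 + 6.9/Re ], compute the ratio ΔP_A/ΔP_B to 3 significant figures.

Pipe A: V = Q/A = 0.0067/0.0007992 = 8.383 m/s; Re = 1.271e+04; ε/D = 0.0144; Haaland → f = 0.04654; ΔP_A = f(L/D)(ρV²/2) = 3.763e+06 Pa.
Pipe B: V = Q/A = 0.0067/0.003217 = 2.083 m/s; Re = 6333; ε/D = 0.000797; Haaland → f = 0.03595; ΔP_B = f(L/D)(ρV²/2) = 2.409e+05 Pa.
ΔP_A/ΔP_B = 3.763e+06/2.409e+05 = 15.6.

ΔP_A/ΔP_B ≈ 15.6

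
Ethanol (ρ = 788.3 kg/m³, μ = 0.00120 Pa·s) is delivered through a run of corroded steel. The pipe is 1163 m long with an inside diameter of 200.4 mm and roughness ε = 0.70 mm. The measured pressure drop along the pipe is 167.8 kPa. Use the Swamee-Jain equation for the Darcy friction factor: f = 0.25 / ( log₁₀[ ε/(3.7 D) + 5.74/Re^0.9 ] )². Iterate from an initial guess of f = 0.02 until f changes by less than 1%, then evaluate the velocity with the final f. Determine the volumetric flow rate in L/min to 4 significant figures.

Q ≈ 3060 L/min

Rearranging Darcy-Weisbach: V = √(2·ΔP·D/(f·L·ρ)). With ε/D = 0.0007/0.2004 = 0.00349, iterate starting from f = 0.02:
  f = 0.02 → V = √(2·1.678e+05·0.2004/(0.02·1163·788.3)) = 1.915 m/s; Re = ρVD/μ = 2.521e+05; f → 0.02796
  f = 0.02796 → V = 1.62 m/s; Re = 2.132e+05; f → 0.02806
Converged (Δf/f < 1%). With the final f = 0.02806: V = √(2·1.678e+05·0.2004/(0.02806·1163·788.3)) = 1.617 m/s.
Q = V·A = 1.617·(π/4·0.2004²) = 0.051 m³/s = 3060 L/min.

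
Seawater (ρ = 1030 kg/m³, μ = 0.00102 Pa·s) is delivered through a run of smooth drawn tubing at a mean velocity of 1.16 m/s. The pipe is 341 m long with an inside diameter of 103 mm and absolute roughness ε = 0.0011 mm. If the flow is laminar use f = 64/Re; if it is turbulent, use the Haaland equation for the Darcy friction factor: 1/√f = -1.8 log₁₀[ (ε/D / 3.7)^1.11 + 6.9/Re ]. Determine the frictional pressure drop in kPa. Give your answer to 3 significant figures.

ΔP ≈ 39.4 kPa

Reynolds number Re = ρVD/μ = 1030 · 1.16 · 0.103 / 0.00102 = 1.207e+05.
Re > 4000 → turbulent. Relative roughness ε/D = 1.1e-06/0.103 = 1.07e-05. Haaland: 1/√f = -1.8 log₁₀[(1.07e-05/3.7)^1.11 + 6.9/1.207e+05] = -1.8 log₁₀[7.1e-07 + 5.72e-05] = 7.627, so f = 0.01719.
Darcy-Weisbach: ΔP = f(L/D)(ρV²/2) = 0.01719·(341/0.103)·(1030·1.16²/2) = 0.01719·3311·693 = 3.944e+04 Pa.
ΔP = 3.944e+04 Pa = 39.4 kPa.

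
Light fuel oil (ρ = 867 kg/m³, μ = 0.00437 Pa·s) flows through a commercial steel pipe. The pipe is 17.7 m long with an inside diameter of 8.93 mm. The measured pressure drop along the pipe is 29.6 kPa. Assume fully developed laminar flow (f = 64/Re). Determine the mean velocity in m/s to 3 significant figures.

V ≈ 0.954 m/s

For laminar flow, f = 64/Re with Re = ρVD/μ, so Darcy-Weisbach reduces to ΔP = 32μLV/D². Solving for V: V = ΔP·D²/(32μL) = 2.96e+04·(0.00893)²/(32·0.00437·17.7) = 0.9537 m/s.
Check: Re = ρVD/μ = 867·0.9537·0.00893/0.00437 = 1690 < 2300, so the laminar assumption holds.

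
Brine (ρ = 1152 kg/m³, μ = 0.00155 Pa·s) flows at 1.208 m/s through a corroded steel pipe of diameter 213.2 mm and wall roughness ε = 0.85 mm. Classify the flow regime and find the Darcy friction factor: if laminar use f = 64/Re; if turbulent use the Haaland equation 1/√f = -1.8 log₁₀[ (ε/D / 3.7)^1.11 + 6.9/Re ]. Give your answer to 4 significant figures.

f ≈ 0.02897

Re = ρVD/μ = 1152·1.208·0.2132/0.00155 = 1.914e+05.
Re > 4000 → turbulent. ε/D = 0.00085/0.2132 = 0.00399; Haaland: 1/√f = -1.8 log₁₀[0.000508 + 3.6e-05] = 5.876, so f = 0.02897.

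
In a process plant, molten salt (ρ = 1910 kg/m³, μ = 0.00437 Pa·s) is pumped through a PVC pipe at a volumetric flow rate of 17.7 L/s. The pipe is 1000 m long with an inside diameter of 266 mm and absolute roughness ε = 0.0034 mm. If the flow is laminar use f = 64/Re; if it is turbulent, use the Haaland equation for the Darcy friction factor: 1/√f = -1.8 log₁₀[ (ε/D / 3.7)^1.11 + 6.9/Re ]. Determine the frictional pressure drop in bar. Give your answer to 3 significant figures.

Q = 17.7 L/s = 17.7/1000 = 0.0177 m³/s.
Cross-sectional area A = πD²/4 = π(0.266)²/4 = 0.05557 m²; mean velocity V = Q/A = 0.0177/0.05557 = 0.3185 m/s.
Reynolds number Re = ρVD/μ = 1910 · 0.3185 · 0.266 / 0.00437 = 3.703e+04.
Re > 4000 → turbulent. Relative roughness ε/D = 3.4e-06/0.266 = 1.28e-05. Haaland: 1/√f = -1.8 log₁₀[(1.28e-05/3.7)^1.11 + 6.9/3.703e+04] = -1.8 log₁₀[8.66e-07 + 0.000186] = 6.71, so f = 0.02221.
Darcy-Weisbach: ΔP = f(L/D)(ρV²/2) = 0.02221·(1000/0.266)·(1910·0.3185²/2) = 0.02221·3759·96.88 = 8090 Pa.
ΔP = 8090 Pa = 0.0809 bar.

ΔP ≈ 0.0809 bar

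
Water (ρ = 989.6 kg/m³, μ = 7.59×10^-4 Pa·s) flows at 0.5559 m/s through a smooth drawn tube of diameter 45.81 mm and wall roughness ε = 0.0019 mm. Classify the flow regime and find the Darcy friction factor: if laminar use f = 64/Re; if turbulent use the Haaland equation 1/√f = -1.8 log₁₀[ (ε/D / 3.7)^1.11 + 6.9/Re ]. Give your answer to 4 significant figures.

Re = ρVD/μ = 989.6·0.5559·0.04581/0.000759 = 3.32e+04.
Re > 4000 → turbulent. ε/D = 1.9e-06/0.04581 = 4.15e-05; Haaland: 1/√f = -1.8 log₁₀[3.2e-06 + 0.000208] = 6.616, so f = 0.02284.

f ≈ 0.02284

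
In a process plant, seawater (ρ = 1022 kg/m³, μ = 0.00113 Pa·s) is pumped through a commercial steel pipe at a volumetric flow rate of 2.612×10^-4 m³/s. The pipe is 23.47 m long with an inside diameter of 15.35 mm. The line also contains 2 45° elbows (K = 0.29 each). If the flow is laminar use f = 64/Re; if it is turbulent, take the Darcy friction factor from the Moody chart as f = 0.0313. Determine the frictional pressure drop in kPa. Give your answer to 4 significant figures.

ΔP ≈ 49.31 kPa

Cross-sectional area A = πD²/4 = π(0.01535)²/4 = 0.0001851 m²; mean velocity V = Q/A = 0.0002612/0.0001851 = 1.411 m/s.
Reynolds number Re = ρVD/μ = 1022 · 1.411 · 0.01535 / 0.00113 = 1.96e+04.
Re > 4000 → turbulent; use the Moody-chart value f = 0.0313.
Total minor-loss coefficient ΣK = 2·0.29 = 0.58.
ΔP = [f·L/D + ΣK]·(ρV²/2) = [0.0313·23.47/0.01535 + 0.58]·(1022·1.411²/2) = [47.86 + 0.58]·1018 = 4.931e+04 Pa.
ΔP = 4.931e+04 Pa = 49.31 kPa.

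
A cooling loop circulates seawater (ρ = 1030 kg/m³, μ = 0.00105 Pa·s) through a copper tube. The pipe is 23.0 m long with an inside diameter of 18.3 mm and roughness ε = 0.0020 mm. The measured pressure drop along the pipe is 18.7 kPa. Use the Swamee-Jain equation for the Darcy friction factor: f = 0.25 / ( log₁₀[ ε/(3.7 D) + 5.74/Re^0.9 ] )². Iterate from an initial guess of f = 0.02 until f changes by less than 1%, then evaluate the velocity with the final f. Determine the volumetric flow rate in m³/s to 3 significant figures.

Rearranging Darcy-Weisbach: V = √(2·ΔP·D/(f·L·ρ)). With ε/D = 2e-06/0.0183 = 0.000109, iterate starting from f = 0.02:
  f = 0.02 → V = √(2·1.87e+04·0.0183/(0.02·23·1030)) = 1.202 m/s; Re = ρVD/μ = 2.158e+04; f → 0.02561
  f = 0.02561 → V = 1.062 m/s; Re = 1.907e+04; f → 0.02639
  f = 0.02639 → V = 1.046 m/s; Re = 1.878e+04; f → 0.02649
Converged (Δf/f < 1%). With the final f = 0.02649: V = √(2·1.87e+04·0.0183/(0.02649·23·1030)) = 1.044 m/s.
Q = V·A = 1.044·(π/4·0.0183²) = 0.0002747 m³/s = 2.75×10^-4 m³/s.

Q ≈ 2.75×10^-4 m³/s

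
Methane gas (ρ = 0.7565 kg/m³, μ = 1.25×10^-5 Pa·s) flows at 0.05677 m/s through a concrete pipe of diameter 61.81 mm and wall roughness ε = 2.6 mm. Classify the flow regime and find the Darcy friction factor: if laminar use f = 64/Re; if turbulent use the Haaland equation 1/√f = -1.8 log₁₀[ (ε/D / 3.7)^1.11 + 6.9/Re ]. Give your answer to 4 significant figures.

Re = ρVD/μ = 0.7565·0.05677·0.06181/1.25e-05 = 212.4.
Re < 2300 → laminar, so f = 64/Re = 0.3014 (roughness is irrelevant in laminar flow).

f ≈ 0.3014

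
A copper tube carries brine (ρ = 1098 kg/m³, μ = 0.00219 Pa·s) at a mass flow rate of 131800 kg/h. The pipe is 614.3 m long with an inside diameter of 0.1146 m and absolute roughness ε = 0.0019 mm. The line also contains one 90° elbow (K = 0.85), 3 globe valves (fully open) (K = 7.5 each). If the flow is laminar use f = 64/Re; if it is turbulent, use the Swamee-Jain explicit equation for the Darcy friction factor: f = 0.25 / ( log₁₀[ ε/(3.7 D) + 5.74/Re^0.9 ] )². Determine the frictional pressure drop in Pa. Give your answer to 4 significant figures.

ṁ = 131800 kg/h = 131800/3600 = 36.61 kg/s.
A = πD²/4 = π(0.1146)²/4 = 0.01031 m²; mean velocity V = ṁ/(ρA) = 36.61/(1098 · 0.01031) = 3.233 m/s.
Reynolds number Re = ρVD/μ = 1098 · 3.233 · 0.1146 / 0.00219 = 1.857e+05.
Re > 4000 → turbulent. Relative roughness ε/D = 1.9e-06/0.1146 = 1.66e-05. Swamee-Jain: f = 0.25/(log₁₀[1.66e-05/3.7 + 5.74/1.857e+05^0.9])² = 0.25/(log₁₀[4.48e-06 + 0.000104])² = 0.25/(-3.965)² = 0.0159.
Total minor-loss coefficient ΣK = 1·0.85 + 3·7.5 = 23.4.
ΔP = [f·L/D + ΣK]·(ρV²/2) = [0.0159·614.3/0.1146 + 23.4]·(1098·3.233²/2) = [85.25 + 23.4]·5737 = 6.23e+05 Pa.

ΔP ≈ 623000 Pa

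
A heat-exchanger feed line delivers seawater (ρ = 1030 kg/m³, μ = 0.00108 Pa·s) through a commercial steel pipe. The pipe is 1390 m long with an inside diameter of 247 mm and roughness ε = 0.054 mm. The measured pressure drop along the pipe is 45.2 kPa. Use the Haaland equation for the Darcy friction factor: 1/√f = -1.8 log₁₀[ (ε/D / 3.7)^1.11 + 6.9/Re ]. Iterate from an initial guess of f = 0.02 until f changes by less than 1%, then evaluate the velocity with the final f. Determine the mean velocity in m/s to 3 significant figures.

Rearranging Darcy-Weisbach: V = √(2·ΔP·D/(f·L·ρ)). With ε/D = 5.4e-05/0.247 = 0.000219, iterate starting from f = 0.02:
  f = 0.02 → V = √(2·4.52e+04·0.247/(0.02·1390·1030)) = 0.8831 m/s; Re = ρVD/μ = 2.08e+05; f → 0.01691
  f = 0.01691 → V = 0.9604 m/s; Re = 2.262e+05; f → 0.01673
  f = 0.01673 → V = 0.9654 m/s; Re = 2.274e+05; f → 0.01672
Converged (Δf/f < 1%). With the final f = 0.01672: V = √(2·4.52e+04·0.247/(0.01672·1390·1030)) = 0.9657 m/s.

V ≈ 0.966 m/s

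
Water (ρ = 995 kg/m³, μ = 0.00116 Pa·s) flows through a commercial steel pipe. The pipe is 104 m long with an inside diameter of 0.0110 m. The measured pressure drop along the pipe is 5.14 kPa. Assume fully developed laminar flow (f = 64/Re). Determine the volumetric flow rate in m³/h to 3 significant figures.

For laminar flow, f = 64/Re with Re = ρVD/μ, so Darcy-Weisbach reduces to ΔP = 32μLV/D². Solving for V: V = ΔP·D²/(32μL) = 5140·(0.011)²/(32·0.00116·104) = 0.1611 m/s.
Check: Re = ρVD/μ = 995·0.1611·0.011/0.00116 = 1520 < 2300, so the laminar assumption holds.
Q = V·A = 0.1611·(π/4·0.011²) = 1.531e-05 m³/s = 0.0551 m³/h.

Q ≈ 0.0551 m³/h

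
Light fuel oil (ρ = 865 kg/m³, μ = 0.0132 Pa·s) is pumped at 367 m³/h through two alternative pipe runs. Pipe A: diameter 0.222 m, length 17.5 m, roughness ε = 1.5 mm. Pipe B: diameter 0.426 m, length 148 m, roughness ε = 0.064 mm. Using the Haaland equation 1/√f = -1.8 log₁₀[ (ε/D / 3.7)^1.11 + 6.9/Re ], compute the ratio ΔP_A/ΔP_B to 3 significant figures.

Pipe A: V = Q/A = 0.1019/0.03871 = 2.634 m/s; Re = 3.831e+04; ε/D = 0.00676; Haaland → f = 0.03519; ΔP_A = f(L/D)(ρV²/2) = 8322 Pa.
Pipe B: V = Q/A = 0.1019/0.1425 = 0.7152 m/s; Re = 1.997e+04; ε/D = 0.00015; Haaland → f = 0.02601; ΔP_B = f(L/D)(ρV²/2) = 1999 Pa.
ΔP_A/ΔP_B = 8322/1999 = 4.16.

ΔP_A/ΔP_B ≈ 4.16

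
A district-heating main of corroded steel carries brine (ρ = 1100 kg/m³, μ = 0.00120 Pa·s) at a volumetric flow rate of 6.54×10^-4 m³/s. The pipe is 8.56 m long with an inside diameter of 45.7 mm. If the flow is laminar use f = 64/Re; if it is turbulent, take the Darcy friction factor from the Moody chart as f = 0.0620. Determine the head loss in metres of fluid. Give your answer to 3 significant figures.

Cross-sectional area A = πD²/4 = π(0.0457)²/4 = 0.00164 m²; mean velocity V = Q/A = 0.000654/0.00164 = 0.3987 m/s.
Reynolds number Re = ρVD/μ = 1100 · 0.3987 · 0.0457 / 0.0012 = 1.67e+04.
Re > 4000 → turbulent; use the Moody-chart value f = 0.0620.
Darcy-Weisbach: ΔP = f(L/D)(ρV²/2) = 0.062·(8.56/0.0457)·(1100·0.3987²/2) = 0.062·187.3·87.43 = 1015 Pa.
Head loss h_f = ΔP/(ρg) = 1015/(1100·9.81) = 0.0941 m.

h_f ≈ 0.0941 m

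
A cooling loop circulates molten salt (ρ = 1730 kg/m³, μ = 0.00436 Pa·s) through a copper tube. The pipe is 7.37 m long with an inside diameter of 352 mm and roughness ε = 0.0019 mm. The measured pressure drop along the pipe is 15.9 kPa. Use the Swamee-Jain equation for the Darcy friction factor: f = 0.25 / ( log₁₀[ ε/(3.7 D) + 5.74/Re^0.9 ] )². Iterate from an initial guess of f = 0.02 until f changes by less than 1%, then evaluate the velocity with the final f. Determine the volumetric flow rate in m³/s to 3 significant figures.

Rearranging Darcy-Weisbach: V = √(2·ΔP·D/(f·L·ρ)). With ε/D = 1.9e-06/0.352 = 5.4e-06, iterate starting from f = 0.02:
  f = 0.02 → V = √(2·1.59e+04·0.352/(0.02·7.37·1730)) = 6.625 m/s; Re = ρVD/μ = 9.254e+05; f → 0.01189
  f = 0.01189 → V = 8.593 m/s; Re = 1.2e+06; f → 0.01141
  f = 0.01141 → V = 8.772 m/s; Re = 1.225e+06; f → 0.01137
Converged (Δf/f < 1%). With the final f = 0.01137: V = √(2·1.59e+04·0.352/(0.01137·7.37·1730)) = 8.786 m/s.
Q = V·A = 8.786·(π/4·0.352²) = 0.855 m³/s = 0.855 m³/s.

Q ≈ 0.855 m³/s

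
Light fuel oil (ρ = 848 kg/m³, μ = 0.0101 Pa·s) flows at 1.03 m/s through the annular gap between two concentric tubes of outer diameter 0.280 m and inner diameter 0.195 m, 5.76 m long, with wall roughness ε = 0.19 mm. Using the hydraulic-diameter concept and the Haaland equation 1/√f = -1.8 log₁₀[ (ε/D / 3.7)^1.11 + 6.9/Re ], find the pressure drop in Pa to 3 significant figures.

ΔP ≈ 1100 Pa

Hydraulic diameter D_h = 4A/P = D_o - D_i = 0.28 - 0.195 = 0.085 m.
Re = ρVD_h/μ = 848·1.03·0.085/0.0101 = 7351.
ε/D_h = 0.00019/0.085 = 0.00224; Haaland gives 1/√f = -1.8 log₁₀[0.000267+0.000939] = 5.254, so f = 0.03623.
ΔP = f(L/D_h)(ρV²/2) = 0.03623·5.76/0.085·449.8 = 1104 Pa.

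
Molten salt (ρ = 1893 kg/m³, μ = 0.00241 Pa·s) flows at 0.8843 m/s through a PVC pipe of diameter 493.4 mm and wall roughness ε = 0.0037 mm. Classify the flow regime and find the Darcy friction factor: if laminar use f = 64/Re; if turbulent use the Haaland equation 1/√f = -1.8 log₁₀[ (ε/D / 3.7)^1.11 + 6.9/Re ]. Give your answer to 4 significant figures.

Re = ρVD/μ = 1893·0.8843·0.4934/0.00241 = 3.427e+05.
Re > 4000 → turbulent. ε/D = 3.7e-06/0.4934 = 7.5e-06; Haaland: 1/√f = -1.8 log₁₀[4.79e-07 + 2.01e-05] = 8.435, so f = 0.01406.

f ≈ 0.01406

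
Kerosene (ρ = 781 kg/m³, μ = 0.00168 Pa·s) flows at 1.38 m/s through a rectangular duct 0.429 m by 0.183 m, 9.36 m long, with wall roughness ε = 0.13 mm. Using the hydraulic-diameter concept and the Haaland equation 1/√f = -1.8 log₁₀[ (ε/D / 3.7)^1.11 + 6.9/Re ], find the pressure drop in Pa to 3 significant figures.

ΔP ≈ 516 Pa

Hydraulic diameter D_h = 4A/P = 4·(0.429·0.183)/(2·(0.429+0.183)) = 0.314/1.224 = 0.2566 m.
Re = ρVD_h/μ = 781·1.38·0.2566/0.00168 = 1.646e+05.
ε/D_h = 0.00013/0.2566 = 0.000507; Haaland gives 1/√f = -1.8 log₁₀[5.15e-05+4.19e-05] = 7.253, so f = 0.01901.
ΔP = f(L/D_h)(ρV²/2) = 0.01901·9.36/0.2566·743.7 = 515.7 Pa.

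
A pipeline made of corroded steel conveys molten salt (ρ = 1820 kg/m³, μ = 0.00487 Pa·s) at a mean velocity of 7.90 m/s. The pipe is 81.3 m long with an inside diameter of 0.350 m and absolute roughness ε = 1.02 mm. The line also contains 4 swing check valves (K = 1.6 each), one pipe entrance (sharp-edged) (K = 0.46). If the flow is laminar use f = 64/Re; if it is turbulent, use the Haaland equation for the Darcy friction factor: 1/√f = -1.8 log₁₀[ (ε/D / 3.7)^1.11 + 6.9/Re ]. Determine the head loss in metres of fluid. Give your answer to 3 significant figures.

Reynolds number Re = ρVD/μ = 1820 · 7.9 · 0.35 / 0.00487 = 1.033e+06.
Re > 4000 → turbulent. Relative roughness ε/D = 0.00102/0.35 = 0.00291. Haaland: 1/√f = -1.8 log₁₀[(0.00291/3.7)^1.11 + 6.9/1.033e+06] = -1.8 log₁₀[0.000359 + 6.68e-06] = 6.187, so f = 0.02613.
Total minor-loss coefficient ΣK = 4·1.6 + 1·0.46 = 6.86.
ΔP = [f·L/D + ΣK]·(ρV²/2) = [0.02613·81.3/0.35 + 6.86]·(1820·7.9²/2) = [6.069 + 6.86]·5.679e+04 = 7.343e+05 Pa.
Head loss h_f = ΔP/(ρg) = 7.343e+05/(1820·9.81) = 41.1 m.

h_f ≈ 41.1 m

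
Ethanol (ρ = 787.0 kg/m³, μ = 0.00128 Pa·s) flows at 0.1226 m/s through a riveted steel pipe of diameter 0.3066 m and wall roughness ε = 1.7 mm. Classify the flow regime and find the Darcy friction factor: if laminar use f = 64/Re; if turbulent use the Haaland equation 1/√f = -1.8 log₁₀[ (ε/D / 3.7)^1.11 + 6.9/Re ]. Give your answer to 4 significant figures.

Re = ρVD/μ = 787·0.1226·0.3066/0.00128 = 2.311e+04.
Re > 4000 → turbulent. ε/D = 0.0017/0.3066 = 0.00554; Haaland: 1/√f = -1.8 log₁₀[0.000733 + 0.000299] = 5.376, so f = 0.0346.

f ≈ 0.03460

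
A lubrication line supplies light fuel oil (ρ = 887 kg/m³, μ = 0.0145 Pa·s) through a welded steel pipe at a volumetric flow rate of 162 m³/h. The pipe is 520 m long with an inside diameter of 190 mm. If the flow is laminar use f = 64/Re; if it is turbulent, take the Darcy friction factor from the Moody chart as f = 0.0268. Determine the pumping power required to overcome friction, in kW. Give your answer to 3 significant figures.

P ≈ 3.69 kW

Q = 162 m³/h = 162/3600 = 0.045 m³/s.
Cross-sectional area A = πD²/4 = π(0.19)²/4 = 0.02835 m²; mean velocity V = Q/A = 0.045/0.02835 = 1.587 m/s.
Reynolds number Re = ρVD/μ = 887 · 1.587 · 0.19 / 0.0145 = 1.845e+04.
Re > 4000 → turbulent; use the Moody-chart value f = 0.0268.
Darcy-Weisbach: ΔP = f(L/D)(ρV²/2) = 0.0268·(520/0.19)·(887·1.587²/2) = 0.0268·2737·1117 = 8.194e+04 Pa.
Pumping power P = QΔP = 0.045·8.194e+04 = 3687 W = 3.69 kW.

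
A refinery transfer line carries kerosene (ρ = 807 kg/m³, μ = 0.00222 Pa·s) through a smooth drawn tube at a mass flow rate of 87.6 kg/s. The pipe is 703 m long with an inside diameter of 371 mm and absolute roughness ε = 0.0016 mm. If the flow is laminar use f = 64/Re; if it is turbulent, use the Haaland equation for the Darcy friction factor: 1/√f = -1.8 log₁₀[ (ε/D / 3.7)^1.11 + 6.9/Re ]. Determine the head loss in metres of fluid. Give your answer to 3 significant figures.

h_f ≈ 1.63 m

A = πD²/4 = π(0.371)²/4 = 0.1081 m²; mean velocity V = ṁ/(ρA) = 87.6/(807 · 0.1081) = 1.004 m/s.
Reynolds number Re = ρVD/μ = 807 · 1.004 · 0.371 / 0.00222 = 1.354e+05.
Re > 4000 → turbulent. Relative roughness ε/D = 1.6e-06/0.371 = 4.31e-06. Haaland: 1/√f = -1.8 log₁₀[(4.31e-06/3.7)^1.11 + 6.9/1.354e+05] = -1.8 log₁₀[2.59e-07 + 5.1e-05] = 7.723, so f = 0.01677.
Darcy-Weisbach: ΔP = f(L/D)(ρV²/2) = 0.01677·(703/0.371)·(807·1.004²/2) = 0.01677·1895·406.8 = 1.292e+04 Pa.
Head loss h_f = ΔP/(ρg) = 1.292e+04/(807·9.81) = 1.63 m.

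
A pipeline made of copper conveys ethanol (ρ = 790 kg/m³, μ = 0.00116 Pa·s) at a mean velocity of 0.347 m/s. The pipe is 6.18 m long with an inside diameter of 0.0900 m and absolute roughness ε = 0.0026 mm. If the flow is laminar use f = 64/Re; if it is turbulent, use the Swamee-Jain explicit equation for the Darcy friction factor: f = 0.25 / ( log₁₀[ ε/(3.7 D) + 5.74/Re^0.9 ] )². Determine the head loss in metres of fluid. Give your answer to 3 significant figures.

Reynolds number Re = ρVD/μ = 790 · 0.347 · 0.09 / 0.00116 = 2.127e+04.
Re > 4000 → turbulent. Relative roughness ε/D = 2.6e-06/0.09 = 2.89e-05. Swamee-Jain: f = 0.25/(log₁₀[2.89e-05/3.7 + 5.74/2.127e+04^0.9])² = 0.25/(log₁₀[7.81e-06 + 0.000731])² = 0.25/(-3.131)² = 0.02549.
Darcy-Weisbach: ΔP = f(L/D)(ρV²/2) = 0.02549·(6.18/0.09)·(790·0.347²/2) = 0.02549·68.67·47.56 = 83.26 Pa.
Head loss h_f = ΔP/(ρg) = 83.26/(790·9.81) = 0.0107 m.

h_f ≈ 0.0107 m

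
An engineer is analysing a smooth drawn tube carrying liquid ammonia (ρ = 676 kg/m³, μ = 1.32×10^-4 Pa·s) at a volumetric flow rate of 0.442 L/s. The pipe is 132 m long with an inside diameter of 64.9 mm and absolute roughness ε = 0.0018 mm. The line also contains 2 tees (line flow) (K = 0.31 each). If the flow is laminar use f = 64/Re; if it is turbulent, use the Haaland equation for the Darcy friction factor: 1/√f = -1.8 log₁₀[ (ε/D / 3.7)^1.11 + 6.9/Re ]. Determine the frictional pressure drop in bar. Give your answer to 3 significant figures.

ΔP ≈ 0.00266 bar

Q = 0.442 L/s = 0.442/1000 = 0.000442 m³/s.
Cross-sectional area A = πD²/4 = π(0.0649)²/4 = 0.003308 m²; mean velocity V = Q/A = 0.000442/0.003308 = 0.1336 m/s.
Reynolds number Re = ρVD/μ = 676 · 0.1336 · 0.0649 / 0.000132 = 4.441e+04.
Re > 4000 → turbulent. Relative roughness ε/D = 1.8e-06/0.0649 = 2.77e-05. Haaland: 1/√f = -1.8 log₁₀[(2.77e-05/3.7)^1.11 + 6.9/4.441e+04] = -1.8 log₁₀[2.05e-06 + 0.000155] = 6.845, so f = 0.02134.
Total minor-loss coefficient ΣK = 2·0.31 = 0.62.
ΔP = [f·L/D + ΣK]·(ρV²/2) = [0.02134·132/0.0649 + 0.62]·(676·0.1336²/2) = [43.41 + 0.62]·6.034 = 265.7 Pa.
ΔP = 265.7 Pa = 0.00266 bar.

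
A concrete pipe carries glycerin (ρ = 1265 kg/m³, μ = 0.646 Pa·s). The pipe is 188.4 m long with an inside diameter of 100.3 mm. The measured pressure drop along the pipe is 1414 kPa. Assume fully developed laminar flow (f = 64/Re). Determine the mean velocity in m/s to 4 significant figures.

For laminar flow, f = 64/Re with Re = ρVD/μ, so Darcy-Weisbach reduces to ΔP = 32μLV/D². Solving for V: V = ΔP·D²/(32μL) = 1.414e+06·(0.1003)²/(32·0.646·188.4) = 3.652 m/s.
Check: Re = ρVD/μ = 1265·3.652·0.1003/0.646 = 717.4 < 2300, so the laminar assumption holds.

V ≈ 3.652 m/s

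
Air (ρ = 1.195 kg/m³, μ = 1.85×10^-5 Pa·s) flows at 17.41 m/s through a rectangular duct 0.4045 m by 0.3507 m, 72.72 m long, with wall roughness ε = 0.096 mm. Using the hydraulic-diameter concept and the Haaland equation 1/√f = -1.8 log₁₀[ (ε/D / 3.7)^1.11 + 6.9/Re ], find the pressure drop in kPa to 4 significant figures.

Hydraulic diameter D_h = 4A/P = 4·(0.4045·0.3507)/(2·(0.4045+0.3507)) = 0.5674/1.51 = 0.3757 m.
Re = ρVD_h/μ = 1.195·17.41·0.3757/1.85e-05 = 4.225e+05.
ε/D_h = 9.6e-05/0.3757 = 0.000256; Haaland gives 1/√f = -1.8 log₁₀[2.41e-05+1.63e-05] = 7.908, so f = 0.01599.
ΔP = f(L/D_h)(ρV²/2) = 0.01599·72.72/0.3757·181.1 = 560.5 Pa.
ΔP = 0.5605 kPa.

ΔP ≈ 0.5605 kPa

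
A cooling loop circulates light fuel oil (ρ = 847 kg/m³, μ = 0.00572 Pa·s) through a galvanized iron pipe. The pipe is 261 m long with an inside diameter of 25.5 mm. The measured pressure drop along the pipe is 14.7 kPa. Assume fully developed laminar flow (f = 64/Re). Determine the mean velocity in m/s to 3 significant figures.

For laminar flow, f = 64/Re with Re = ρVD/μ, so Darcy-Weisbach reduces to ΔP = 32μLV/D². Solving for V: V = ΔP·D²/(32μL) = 1.47e+04·(0.0255)²/(32·0.00572·261) = 0.2001 m/s.
Check: Re = ρVD/μ = 847·0.2001·0.0255/0.00572 = 755.5 < 2300, so the laminar assumption holds.

V ≈ 0.200 m/s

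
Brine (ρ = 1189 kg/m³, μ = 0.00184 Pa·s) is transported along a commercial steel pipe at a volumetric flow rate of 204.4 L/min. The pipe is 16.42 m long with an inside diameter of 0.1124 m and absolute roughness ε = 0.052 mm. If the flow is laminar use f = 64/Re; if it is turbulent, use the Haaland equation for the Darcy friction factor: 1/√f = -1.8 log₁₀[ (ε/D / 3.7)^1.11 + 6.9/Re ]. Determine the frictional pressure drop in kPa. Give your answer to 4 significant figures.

ΔP ≈ 0.2593 kPa

Q = 204.4 L/min = 204.4/60000 = 0.003407 m³/s.
Cross-sectional area A = πD²/4 = π(0.1124)²/4 = 0.009923 m²; mean velocity V = Q/A = 0.003407/0.009923 = 0.3433 m/s.
Reynolds number Re = ρVD/μ = 1189 · 0.3433 · 0.1124 / 0.00184 = 2.494e+04.
Re > 4000 → turbulent. Relative roughness ε/D = 5.2e-05/0.1124 = 0.000463. Haaland: 1/√f = -1.8 log₁₀[(0.000463/3.7)^1.11 + 6.9/2.494e+04] = -1.8 log₁₀[4.65e-05 + 0.000277] = 6.283, so f = 0.02533.
Darcy-Weisbach: ΔP = f(L/D)(ρV²/2) = 0.02533·(16.42/0.1124)·(1189·0.3433²/2) = 0.02533·146.1·70.08 = 259.3 Pa.
ΔP = 259.3 Pa = 0.2593 kPa.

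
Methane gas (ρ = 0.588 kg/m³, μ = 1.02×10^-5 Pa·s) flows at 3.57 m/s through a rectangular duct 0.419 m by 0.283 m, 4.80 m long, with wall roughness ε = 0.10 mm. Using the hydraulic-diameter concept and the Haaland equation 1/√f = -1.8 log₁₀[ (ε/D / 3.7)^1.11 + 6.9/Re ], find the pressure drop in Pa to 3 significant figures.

ΔP ≈ 1.08 Pa

Hydraulic diameter D_h = 4A/P = 4·(0.419·0.283)/(2·(0.419+0.283)) = 0.4743/1.404 = 0.3378 m.
Re = ρVD_h/μ = 0.588·3.57·0.3378/1.02e-05 = 6.952e+04.
ε/D_h = 0.0001/0.3378 = 0.000296; Haaland gives 1/√f = -1.8 log₁₀[2.83e-05+9.92e-05] = 7.01, so f = 0.02035.
ΔP = f(L/D_h)(ρV²/2) = 0.02035·4.8/0.3378·3.747 = 1.084 Pa.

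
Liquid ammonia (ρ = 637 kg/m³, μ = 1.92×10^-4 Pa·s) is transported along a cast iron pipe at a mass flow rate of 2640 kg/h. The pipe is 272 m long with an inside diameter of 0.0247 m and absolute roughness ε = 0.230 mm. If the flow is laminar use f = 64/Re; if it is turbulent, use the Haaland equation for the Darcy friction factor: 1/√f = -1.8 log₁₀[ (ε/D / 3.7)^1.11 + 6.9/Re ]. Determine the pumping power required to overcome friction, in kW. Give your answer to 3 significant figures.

P ≈ 0.871 kW

ṁ = 2640 kg/h = 2640/3600 = 0.7333 kg/s.
A = πD²/4 = π(0.0247)²/4 = 0.0004792 m²; mean velocity V = ṁ/(ρA) = 0.7333/(637 · 0.0004792) = 2.403 m/s.
Reynolds number Re = ρVD/μ = 637 · 2.403 · 0.0247 / 0.000192 = 1.969e+05.
Re > 4000 → turbulent. Relative roughness ε/D = 0.00023/0.0247 = 0.00931. Haaland: 1/√f = -1.8 log₁₀[(0.00931/3.7)^1.11 + 6.9/1.969e+05] = -1.8 log₁₀[0.0013 + 3.5e-05] = 5.172, so f = 0.03738.
Darcy-Weisbach: ΔP = f(L/D)(ρV²/2) = 0.03738·(272/0.0247)·(637·2.403²/2) = 0.03738·1.101e+04·1839 = 7.568e+05 Pa.
Q = ṁ/ρ = 0.7333/637 = 0.001151 m³/s.
Pumping power P = QΔP = 0.001151·7.568e+05 = 871.2 W = 0.871 kW.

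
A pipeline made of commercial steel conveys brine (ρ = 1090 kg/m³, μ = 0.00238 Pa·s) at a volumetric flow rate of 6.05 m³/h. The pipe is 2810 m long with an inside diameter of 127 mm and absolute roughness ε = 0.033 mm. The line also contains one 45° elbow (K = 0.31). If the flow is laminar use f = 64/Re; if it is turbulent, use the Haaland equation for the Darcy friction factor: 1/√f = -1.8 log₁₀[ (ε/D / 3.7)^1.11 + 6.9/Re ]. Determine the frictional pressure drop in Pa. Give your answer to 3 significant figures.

ΔP ≈ 7110 Pa

Q = 6.05 m³/h = 6.05/3600 = 0.001681 m³/s.
Cross-sectional area A = πD²/4 = π(0.127)²/4 = 0.01267 m²; mean velocity V = Q/A = 0.001681/0.01267 = 0.1327 m/s.
Reynolds number Re = ρVD/μ = 1090 · 0.1327 · 0.127 / 0.00238 = 7716.
Re > 4000 → turbulent. Relative roughness ε/D = 3.3e-05/0.127 = 0.00026. Haaland: 1/√f = -1.8 log₁₀[(0.00026/3.7)^1.11 + 6.9/7716] = -1.8 log₁₀[2.45e-05 + 0.000894] = 5.466, so f = 0.03347.
Total minor-loss coefficient ΣK = 1·0.31 = 0.31.
ΔP = [f·L/D + ΣK]·(ρV²/2) = [0.03347·2810/0.127 + 0.31]·(1090·0.1327²/2) = [740.5 + 0.31]·9.592 = 7106 Pa.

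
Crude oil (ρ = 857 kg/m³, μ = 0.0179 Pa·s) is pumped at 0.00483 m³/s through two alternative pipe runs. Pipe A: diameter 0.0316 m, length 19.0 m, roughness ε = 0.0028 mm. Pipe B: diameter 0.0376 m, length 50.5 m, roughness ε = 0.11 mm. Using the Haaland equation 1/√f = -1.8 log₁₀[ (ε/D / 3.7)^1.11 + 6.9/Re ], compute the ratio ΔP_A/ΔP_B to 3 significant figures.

ΔP_A/ΔP_B ≈ 0.775

Pipe A: V = Q/A = 0.00483/0.0007843 = 6.159 m/s; Re = 9317; ε/D = 8.86e-05; Haaland → f = 0.03158; ΔP_A = f(L/D)(ρV²/2) = 3.086e+05 Pa.
Pipe B: V = Q/A = 0.00483/0.00111 = 4.35 m/s; Re = 7831; ε/D = 0.00293; Haaland → f = 0.03655; ΔP_B = f(L/D)(ρV²/2) = 3.98e+05 Pa.
ΔP_A/ΔP_B = 3.086e+05/3.98e+05 = 0.775.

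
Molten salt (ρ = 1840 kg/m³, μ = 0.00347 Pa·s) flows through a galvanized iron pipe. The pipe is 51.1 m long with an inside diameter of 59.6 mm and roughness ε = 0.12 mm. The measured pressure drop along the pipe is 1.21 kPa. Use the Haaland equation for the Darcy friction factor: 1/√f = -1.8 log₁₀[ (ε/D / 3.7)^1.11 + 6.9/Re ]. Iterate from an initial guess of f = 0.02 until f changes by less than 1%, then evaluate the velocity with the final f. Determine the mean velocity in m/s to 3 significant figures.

Rearranging Darcy-Weisbach: V = √(2·ΔP·D/(f·L·ρ)). With ε/D = 0.00012/0.0596 = 0.00201, iterate starting from f = 0.02:
  f = 0.02 → V = √(2·1210·0.0596/(0.02·51.1·1840)) = 0.2769 m/s; Re = ρVD/μ = 8752; f → 0.03455
  f = 0.03455 → V = 0.2107 m/s; Re = 6659; f → 0.03683
  f = 0.03683 → V = 0.2041 m/s; Re = 6450; f → 0.03712
Converged (Δf/f < 1%). With the final f = 0.03712: V = √(2·1210·0.0596/(0.03712·51.1·1840)) = 0.2033 m/s.

V ≈ 0.203 m/s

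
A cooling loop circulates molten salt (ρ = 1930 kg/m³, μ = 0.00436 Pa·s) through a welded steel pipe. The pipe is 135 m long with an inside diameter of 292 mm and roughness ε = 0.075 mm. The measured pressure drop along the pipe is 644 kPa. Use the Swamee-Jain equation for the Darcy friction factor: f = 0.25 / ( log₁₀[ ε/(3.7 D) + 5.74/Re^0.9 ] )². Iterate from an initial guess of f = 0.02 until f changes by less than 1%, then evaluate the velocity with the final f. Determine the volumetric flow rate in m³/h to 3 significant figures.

Q ≈ 2350 m³/h

Rearranging Darcy-Weisbach: V = √(2·ΔP·D/(f·L·ρ)). With ε/D = 7.5e-05/0.292 = 0.000257, iterate starting from f = 0.02:
  f = 0.02 → V = √(2·6.44e+05·0.292/(0.02·135·1930)) = 8.495 m/s; Re = ρVD/μ = 1.098e+06; f → 0.01529
  f = 0.01529 → V = 9.717 m/s; Re = 1.256e+06; f → 0.0152
Converged (Δf/f < 1%). With the final f = 0.0152: V = √(2·6.44e+05·0.292/(0.0152·135·1930)) = 9.745 m/s.
Q = V·A = 9.745·(π/4·0.292²) = 0.6526 m³/s = 2350 m³/h.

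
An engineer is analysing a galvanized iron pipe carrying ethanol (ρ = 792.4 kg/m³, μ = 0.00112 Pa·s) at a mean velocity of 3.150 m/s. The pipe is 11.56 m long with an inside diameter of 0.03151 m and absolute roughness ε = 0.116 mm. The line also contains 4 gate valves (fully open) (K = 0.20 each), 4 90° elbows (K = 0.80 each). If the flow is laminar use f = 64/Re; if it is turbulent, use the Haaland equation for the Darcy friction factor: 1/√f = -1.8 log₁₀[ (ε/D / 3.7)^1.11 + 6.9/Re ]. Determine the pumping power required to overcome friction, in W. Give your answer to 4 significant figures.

Reynolds number Re = ρVD/μ = 792.4 · 3.15 · 0.03151 / 0.00112 = 7.022e+04.
Re > 4000 → turbulent. Relative roughness ε/D = 0.000116/0.03151 = 0.00368. Haaland: 1/√f = -1.8 log₁₀[(0.00368/3.7)^1.11 + 6.9/7.022e+04] = -1.8 log₁₀[0.000465 + 9.83e-05] = 5.849, so f = 0.02923.
Total minor-loss coefficient ΣK = 4·0.2 + 4·0.8 = 4.
ΔP = [f·L/D + ΣK]·(ρV²/2) = [0.02923·11.56/0.03151 + 4]·(792.4·3.15²/2) = [10.73 + 4]·3931 = 5.789e+04 Pa.
Q = V·A = 3.15·0.0007798 = 0.002456 m³/s.
Pumping power P = QΔP = 0.002456·5.789e+04 = 142.20 W = 142.2 W.

P ≈ 142.2 W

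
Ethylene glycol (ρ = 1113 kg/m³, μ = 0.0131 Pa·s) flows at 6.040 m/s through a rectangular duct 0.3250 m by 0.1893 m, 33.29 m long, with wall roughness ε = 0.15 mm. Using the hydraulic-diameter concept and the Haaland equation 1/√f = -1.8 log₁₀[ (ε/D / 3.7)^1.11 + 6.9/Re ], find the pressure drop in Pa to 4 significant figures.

ΔP ≈ 56860 Pa

Hydraulic diameter D_h = 4A/P = 4·(0.325·0.1893)/(2·(0.325+0.1893)) = 0.2461/1.029 = 0.2392 m.
Re = ρVD_h/μ = 1113·6.04·0.2392/0.0131 = 1.228e+05.
ε/D_h = 0.00015/0.2392 = 0.000627; Haaland gives 1/√f = -1.8 log₁₀[6.52e-05+5.62e-05] = 7.048, so f = 0.02013.
ΔP = f(L/D_h)(ρV²/2) = 0.02013·33.29/0.2392·2.03e+04 = 5.686e+04 Pa.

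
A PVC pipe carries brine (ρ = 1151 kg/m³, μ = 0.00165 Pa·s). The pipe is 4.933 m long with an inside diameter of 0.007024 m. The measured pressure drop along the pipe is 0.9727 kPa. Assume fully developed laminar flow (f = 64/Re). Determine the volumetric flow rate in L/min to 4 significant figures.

For laminar flow, f = 64/Re with Re = ρVD/μ, so Darcy-Weisbach reduces to ΔP = 32μLV/D². Solving for V: V = ΔP·D²/(32μL) = 972.7·(0.007024)²/(32·0.00165·4.933) = 0.1842 m/s.
Check: Re = ρVD/μ = 1151·0.1842·0.007024/0.00165 = 902.8 < 2300, so the laminar assumption holds.
Q = V·A = 0.1842·(π/4·0.007024²) = 7.139e-06 m³/s = 0.4284 L/min.

Q ≈ 0.4284 L/min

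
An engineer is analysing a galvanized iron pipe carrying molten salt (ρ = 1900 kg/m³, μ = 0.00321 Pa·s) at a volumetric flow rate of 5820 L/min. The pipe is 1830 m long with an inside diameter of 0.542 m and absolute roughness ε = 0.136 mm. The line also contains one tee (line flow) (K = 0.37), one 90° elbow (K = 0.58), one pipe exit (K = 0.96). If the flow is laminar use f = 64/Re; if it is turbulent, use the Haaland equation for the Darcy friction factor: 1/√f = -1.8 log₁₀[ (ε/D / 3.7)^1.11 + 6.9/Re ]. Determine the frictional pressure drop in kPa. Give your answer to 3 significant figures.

Q = 5820 L/min = 5820/60000 = 0.097 m³/s.
Cross-sectional area A = πD²/4 = π(0.542)²/4 = 0.2307 m²; mean velocity V = Q/A = 0.097/0.2307 = 0.4204 m/s.
Reynolds number Re = ρVD/μ = 1900 · 0.4204 · 0.542 / 0.00321 = 1.349e+05.
Re > 4000 → turbulent. Relative roughness ε/D = 0.000136/0.542 = 0.000251. Haaland: 1/√f = -1.8 log₁₀[(0.000251/3.7)^1.11 + 6.9/1.349e+05] = -1.8 log₁₀[2.36e-05 + 5.12e-05] = 7.427, so f = 0.01813.
Total minor-loss coefficient ΣK = 1·0.37 + 1·0.58 + 1·0.96 = 1.91.
ΔP = [f·L/D + ΣK]·(ρV²/2) = [0.01813·1830/0.542 + 1.91]·(1900·0.4204²/2) = [61.2 + 1.91]·167.9 = 1.06e+04 Pa.
ΔP = 1.06e+04 Pa = 10.6 kPa.

ΔP ≈ 10.6 kPa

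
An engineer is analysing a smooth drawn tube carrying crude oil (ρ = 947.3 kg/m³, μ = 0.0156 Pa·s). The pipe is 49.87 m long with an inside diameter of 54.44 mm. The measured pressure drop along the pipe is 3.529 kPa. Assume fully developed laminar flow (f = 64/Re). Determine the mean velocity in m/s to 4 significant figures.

V ≈ 0.4201 m/s

For laminar flow, f = 64/Re with Re = ρVD/μ, so Darcy-Weisbach reduces to ΔP = 32μLV/D². Solving for V: V = ΔP·D²/(32μL) = 3529·(0.05444)²/(32·0.0156·49.87) = 0.4201 m/s.
Check: Re = ρVD/μ = 947.3·0.4201·0.05444/0.0156 = 1389 < 2300, so the laminar assumption holds.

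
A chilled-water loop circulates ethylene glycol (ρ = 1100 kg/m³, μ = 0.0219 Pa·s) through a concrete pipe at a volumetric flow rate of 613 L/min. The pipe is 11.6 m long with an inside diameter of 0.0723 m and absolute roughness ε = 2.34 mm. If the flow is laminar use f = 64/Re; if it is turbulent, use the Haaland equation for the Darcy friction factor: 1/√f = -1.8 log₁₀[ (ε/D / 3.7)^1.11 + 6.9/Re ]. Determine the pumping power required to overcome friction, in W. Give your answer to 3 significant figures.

Q = 613 L/min = 613/60000 = 0.01022 m³/s.
Cross-sectional area A = πD²/4 = π(0.0723)²/4 = 0.004106 m²; mean velocity V = Q/A = 0.01022/0.004106 = 2.489 m/s.
Reynolds number Re = ρVD/μ = 1100 · 2.489 · 0.0723 / 0.0219 = 9037.
Re > 4000 → turbulent. Relative roughness ε/D = 0.00234/0.0723 = 0.0324. Haaland: 1/√f = -1.8 log₁₀[(0.0324/3.7)^1.11 + 6.9/9037] = -1.8 log₁₀[0.00519 + 0.000764] = 4.005, so f = 0.06235.
Darcy-Weisbach: ΔP = f(L/D)(ρV²/2) = 0.06235·(11.6/0.0723)·(1100·2.489²/2) = 0.06235·160.4·3406 = 3.407e+04 Pa.
Pumping power P = QΔP = 0.01022·3.407e+04 = 348.1 W = 348 W.

P ≈ 348 W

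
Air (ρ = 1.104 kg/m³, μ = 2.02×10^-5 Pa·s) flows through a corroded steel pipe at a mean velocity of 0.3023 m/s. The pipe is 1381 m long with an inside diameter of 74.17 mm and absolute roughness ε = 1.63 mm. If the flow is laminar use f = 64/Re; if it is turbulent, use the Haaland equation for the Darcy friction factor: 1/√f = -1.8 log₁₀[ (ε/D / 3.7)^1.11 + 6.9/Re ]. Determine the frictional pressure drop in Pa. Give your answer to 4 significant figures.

Reynolds number Re = ρVD/μ = 1.104 · 0.3023 · 0.07417 / 2.02e-05 = 1225.
Re < 2300 → laminar flow, so f = 64/Re = 64/1225 = 0.05223 (the turbulent correlation is not needed).
Darcy-Weisbach: ΔP = f(L/D)(ρV²/2) = 0.05223·(1381/0.07417)·(1.104·0.3023²/2) = 0.05223·1.862e+04·0.05044 = 49.05 Pa.

ΔP ≈ 49.05 Pa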